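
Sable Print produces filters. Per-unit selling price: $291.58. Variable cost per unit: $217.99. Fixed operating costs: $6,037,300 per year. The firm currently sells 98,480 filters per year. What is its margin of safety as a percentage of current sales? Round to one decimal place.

16.7%

Each unit contributes $291.58 − $217.99 = $73.59. Break-even units = $6,037,300 ÷ $73.59 = 82,039.68; break-even revenue = 82,039.68 × $291.58 = $23,921,129.69.
Actual sales revenue = 98,480 × $291.58 = $28,714,798.40.
Margin of safety = ($28,714,798.40 − $23,921,129.69) ÷ $28,714,798.40 = 16.7%.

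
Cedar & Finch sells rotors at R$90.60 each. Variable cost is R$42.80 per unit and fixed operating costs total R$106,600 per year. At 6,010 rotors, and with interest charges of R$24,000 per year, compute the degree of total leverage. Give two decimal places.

1.83

At 6,010 units, contribution = 6,010 × R$47.80 = R$287,278.00.
Subtracting fixed costs: EBIT = R$287,278.00 − R$106,600 = R$180,678.00. Interest = R$24,000.00, so EBIT − I = R$156,678.00.
Degree of total leverage = total CM / (EBIT − interest) = R$287,278.00 / R$156,678.00 = 1.8336.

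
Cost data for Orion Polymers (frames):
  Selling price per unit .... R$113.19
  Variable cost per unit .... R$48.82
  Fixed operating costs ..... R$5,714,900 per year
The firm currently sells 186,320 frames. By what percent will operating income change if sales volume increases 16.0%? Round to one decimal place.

Contribution at this volume is 186,320 × R$64.37 = R$11,993,418.40.
Subtracting fixed costs: EBIT = R$11,993,418.40 − R$5,714,900 = R$6,278,518.40.
Degree of operating leverage = R$11,993,418.40 / R$6,278,518.40 = 1.9102.
Operating income changes by 1.9102 × +16.0% = +30.6%.

+30.6%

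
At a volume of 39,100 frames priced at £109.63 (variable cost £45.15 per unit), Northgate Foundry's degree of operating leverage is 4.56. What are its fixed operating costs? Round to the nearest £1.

£1,968,280

Contribution at this volume is 39,100 × £64.48 = £2,521,168.00.
Since DOL = CM ÷ EBIT, EBIT = £2,521,168.00 ÷ 4.56 = £552,887.72.
Fixed costs = CM − EBIT = £2,521,168.00 − £552,887.72 = £1,968,280.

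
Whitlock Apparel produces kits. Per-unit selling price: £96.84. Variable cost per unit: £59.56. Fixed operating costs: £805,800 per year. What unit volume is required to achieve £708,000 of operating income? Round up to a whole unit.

40,607 kits

Contribution margin per unit = £96.84 − £59.56 = £37.28.
Units = (FC + target) / CM = (£805,800 + £708,000) / £37.28 = 40,606.22, so 40,607 kits.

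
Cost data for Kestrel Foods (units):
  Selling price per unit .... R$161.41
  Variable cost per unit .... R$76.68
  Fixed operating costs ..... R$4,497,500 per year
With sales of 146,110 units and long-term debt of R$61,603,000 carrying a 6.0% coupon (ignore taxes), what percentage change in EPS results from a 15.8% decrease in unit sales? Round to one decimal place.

-46.7%

Total contribution margin = 146,110 × R$84.73 = R$12,379,900.30.
Subtracting fixed costs: EBIT = R$12,379,900.30 − R$4,497,500 = R$7,882,400.30.
Interest = R$3,696,180.00, so EBIT − I = R$4,186,220.30.
Degree of combined leverage = contribution ÷ (EBIT − I) = R$12,379,900.30 ÷ R$4,186,220.30 = 2.9573.
%ΔEPS = DCL × %ΔSales = 2.9573 × -15.8% = -46.7%.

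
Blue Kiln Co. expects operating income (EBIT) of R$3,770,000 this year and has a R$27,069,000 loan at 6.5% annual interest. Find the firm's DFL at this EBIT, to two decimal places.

Interest = R$1,759,485.00.
DFL = EBIT ÷ (EBIT − I) = R$3,770,000 ÷ (R$3,770,000 − R$1,759,485.00) = R$3,770,000 ÷ R$2,010,515.00 = 1.8751.

1.88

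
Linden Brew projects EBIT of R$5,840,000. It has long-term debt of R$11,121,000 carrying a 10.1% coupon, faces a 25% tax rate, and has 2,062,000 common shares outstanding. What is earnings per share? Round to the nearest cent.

Pre-tax income = R$5,840,000 − R$1,123,221.00 = R$4,716,779.00.
Net income = R$4,716,779.00 × (1 − 0.25) = R$3,537,584.25.
EPS = R$3,537,584.25 ÷ 2,062,000 = R$1.72.

R$1.72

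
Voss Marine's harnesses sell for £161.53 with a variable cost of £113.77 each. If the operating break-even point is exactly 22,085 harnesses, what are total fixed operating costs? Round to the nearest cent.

Unit CM = price − variable cost = £161.53 − £113.77 = £47.76.
Fixed costs = break-even units × CM = 22,085 × £47.76 = £1,054,779.60.

£1,054,779.60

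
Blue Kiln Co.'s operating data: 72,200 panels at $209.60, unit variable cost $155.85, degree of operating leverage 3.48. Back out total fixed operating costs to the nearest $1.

$2,765,592

Contribution at this volume is 72,200 × $53.75 = $3,880,750.00.
Since DOL = CM ÷ EBIT, EBIT = $3,880,750.00 ÷ 3.48 = $1,115,158.05.
Fixed costs = CM − EBIT = $3,880,750.00 − $1,115,158.05 = $2,765,592.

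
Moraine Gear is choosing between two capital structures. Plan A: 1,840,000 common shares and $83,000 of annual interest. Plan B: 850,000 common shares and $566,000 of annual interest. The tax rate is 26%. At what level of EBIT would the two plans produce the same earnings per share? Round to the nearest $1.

$980,697

Set EPS_A = EPS_B: (EBIT − $83,000)(1 − 0.26) ÷ 1,840,000 = (EBIT − $566,000)(1 − 0.26) ÷ 850,000.
Cancelling (1 − t) and cross-multiplying: 850,000·(EBIT − 83,000) = 1,840,000·(EBIT − 566,000).
Solving, EBIT = (566,000·1,840,000 − 83,000·850,000) / (1,840,000 − 850,000) = 970,890,000,000 / 990,000 = 980,696.97.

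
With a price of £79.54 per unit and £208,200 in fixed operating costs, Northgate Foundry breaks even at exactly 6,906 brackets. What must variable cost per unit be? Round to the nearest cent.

At break-even, FC = Q × (P − VC), so P − VC = £208,200 ÷ 6,906 = £30.1477.
Hence VC = price − CM = £79.54 − £30.1477 = £49.39.

£49.39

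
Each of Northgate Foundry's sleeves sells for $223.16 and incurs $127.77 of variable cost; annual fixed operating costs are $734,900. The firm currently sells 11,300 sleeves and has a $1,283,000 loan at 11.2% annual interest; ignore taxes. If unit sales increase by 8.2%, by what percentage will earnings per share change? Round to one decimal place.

Total contribution margin = 11,300 × $95.39 = $1,077,907.00.
EBIT = $1,077,907.00 − $734,900 = $343,007.00.
Interest = $143,696.00, so EBIT − I = $199,311.00.
DCL = total CM / (EBIT − I) = $1,077,907.00 / $199,311.00 = 5.4082.
EPS therefore changes by 5.4082 × (+8.2%) = +44.3%.

+44.3%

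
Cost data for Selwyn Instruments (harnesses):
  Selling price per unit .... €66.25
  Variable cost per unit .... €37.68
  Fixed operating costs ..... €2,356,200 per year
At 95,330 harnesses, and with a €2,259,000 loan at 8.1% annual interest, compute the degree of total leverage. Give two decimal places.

At 95,330 units, contribution = 95,330 × €28.57 = €2,723,578.10.
Operating income = contribution − fixed costs = €2,723,578.10 − €2,356,200 = €367,378.10. Interest = €182,979.00, so EBIT − I = €184,399.10.
Degree of total leverage = total CM / (EBIT − interest) = €2,723,578.10 / €184,399.10 = 14.7700.

14.77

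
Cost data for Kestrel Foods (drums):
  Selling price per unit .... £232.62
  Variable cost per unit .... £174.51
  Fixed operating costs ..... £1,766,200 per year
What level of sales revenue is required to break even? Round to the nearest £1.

CM per unit = £232.62 − £174.51 = £58.11; CM ratio = £58.11 / £232.62 = 0.2498.
Break-even sales = FC ÷ CM ratio = £1,766,200 × £232.62 / £58.11 = £7,070,271.

£7,070,271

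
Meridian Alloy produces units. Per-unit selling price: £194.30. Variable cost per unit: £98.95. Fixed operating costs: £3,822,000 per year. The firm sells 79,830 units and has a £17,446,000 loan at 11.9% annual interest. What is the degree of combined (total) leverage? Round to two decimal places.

At 79,830 units, contribution = 79,830 × £95.35 = £7,611,790.50.
Operating income = contribution − fixed costs = £7,611,790.50 − £3,822,000 = £3,789,790.50. Interest = £2,076,074.00.
DOL = £7,611,790.50 ÷ £3,789,790.50 = 2.0085; DFL = £3,789,790.50 ÷ £1,713,716.50 = 2.2114.
DCL = DOL × DFL = 2.0085 × 2.2114 = 4.4416.

4.44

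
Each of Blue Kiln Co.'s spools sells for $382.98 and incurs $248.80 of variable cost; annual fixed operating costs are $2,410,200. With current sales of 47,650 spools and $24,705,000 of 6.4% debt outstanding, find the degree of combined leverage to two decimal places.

At 47,650 units, contribution = 47,650 × $134.18 = $6,393,677.00.
Subtracting fixed costs: EBIT = $6,393,677.00 − $2,410,200 = $3,983,477.00. Interest = $1,581,120.00, so EBIT − I = $2,402,357.00.
Degree of total leverage = total CM / (EBIT − interest) = $6,393,677.00 / $2,402,357.00 = 2.6614.

2.66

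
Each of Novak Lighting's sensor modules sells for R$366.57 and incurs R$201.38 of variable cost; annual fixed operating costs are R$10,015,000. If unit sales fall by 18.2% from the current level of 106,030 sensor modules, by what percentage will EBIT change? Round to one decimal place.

-42.5%

Total contribution margin = 106,030 × R$165.19 = R$17,515,095.70.
Operating income = contribution − fixed costs = R$17,515,095.70 − R$10,015,000 = R$7,500,095.70.
DOL = contribution ÷ EBIT = R$17,515,095.70 ÷ R$7,500,095.70 = 2.3353.
%ΔEBIT = DOL × %ΔSales = 2.3353 × -18.2% = -42.5%.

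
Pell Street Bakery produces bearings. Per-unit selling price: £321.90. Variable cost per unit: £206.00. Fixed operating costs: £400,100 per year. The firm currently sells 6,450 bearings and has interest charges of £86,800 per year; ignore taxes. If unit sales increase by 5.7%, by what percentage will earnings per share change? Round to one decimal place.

+16.3%

Total contribution margin = 6,450 × £115.90 = £747,555.00.
Subtracting fixed costs: EBIT = £747,555.00 − £400,100 = £347,455.00.
Interest = £86,800.00, so EBIT − I = £260,655.00.
DCL = total CM / (EBIT − I) = £747,555.00 / £260,655.00 = 2.8680.
EPS therefore changes by 2.8680 × (+5.7%) = +16.3%.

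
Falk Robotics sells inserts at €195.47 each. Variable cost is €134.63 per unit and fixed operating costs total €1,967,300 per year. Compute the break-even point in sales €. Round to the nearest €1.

€6,320,646

CM per unit = €195.47 − €134.63 = €60.84; CM ratio = €60.84 / €195.47 = 0.3112.
Break-even revenue = fixed costs × price ÷ CM = €1,967,300 × €195.47 ÷ €60.84 = €6,320,646.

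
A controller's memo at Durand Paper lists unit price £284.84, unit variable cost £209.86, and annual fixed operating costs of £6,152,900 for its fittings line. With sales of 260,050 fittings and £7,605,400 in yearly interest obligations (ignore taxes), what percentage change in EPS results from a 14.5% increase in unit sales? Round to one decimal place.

At 260,050 units, contribution = 260,050 × £74.98 = £19,498,549.00.
Operating income = contribution − fixed costs = £19,498,549.00 − £6,152,900 = £13,345,649.00.
Interest = £7,605,400.00, so EBIT − I = £5,740,249.00.
Degree of combined leverage = contribution ÷ (EBIT − I) = £19,498,549.00 ÷ £5,740,249.00 = 3.3968.
EPS therefore changes by 3.3968 × (+14.5%) = +49.3%.

+49.3%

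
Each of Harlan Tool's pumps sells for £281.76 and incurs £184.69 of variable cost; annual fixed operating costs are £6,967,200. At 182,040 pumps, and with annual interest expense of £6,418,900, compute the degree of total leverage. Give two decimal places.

Contribution at this volume is 182,040 × £97.07 = £17,670,622.80.
Subtracting fixed costs: EBIT = £17,670,622.80 − £6,967,200 = £10,703,422.80. Interest = £6,418,900.00, so EBIT − I = £4,284,522.80.
DCL = contribution ÷ (EBIT − I) = £17,670,622.80 ÷ £4,284,522.80 = 4.1243.

4.12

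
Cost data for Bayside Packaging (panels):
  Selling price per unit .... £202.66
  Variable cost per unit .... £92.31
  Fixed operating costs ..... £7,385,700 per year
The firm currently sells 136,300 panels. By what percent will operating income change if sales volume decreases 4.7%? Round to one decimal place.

-9.2%

Contribution at this volume is 136,300 × £110.35 = £15,040,705.00.
Operating income = contribution − fixed costs = £15,040,705.00 − £7,385,700 = £7,655,005.00.
Degree of operating leverage = £15,040,705.00 / £7,655,005.00 = 1.9648.
%ΔEBIT = DOL × %ΔSales = 1.9648 × -4.7% = -9.2%.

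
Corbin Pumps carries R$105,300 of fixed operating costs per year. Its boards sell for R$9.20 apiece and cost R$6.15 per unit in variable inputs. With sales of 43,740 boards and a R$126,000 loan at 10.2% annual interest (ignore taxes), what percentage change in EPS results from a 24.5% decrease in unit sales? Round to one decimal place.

-214.3%

Total contribution margin = 43,740 × R$3.05 = R$133,407.00.
Operating income = contribution − fixed costs = R$133,407.00 − R$105,300 = R$28,107.00.
After interest of R$12,852.00, pre-tax earnings = R$15,255.00.
Degree of combined leverage = contribution ÷ (EBIT − I) = R$133,407.00 ÷ R$15,255.00 = 8.7451.
%ΔEPS = DCL × %ΔSales = 8.7451 × -24.5% = -214.3%.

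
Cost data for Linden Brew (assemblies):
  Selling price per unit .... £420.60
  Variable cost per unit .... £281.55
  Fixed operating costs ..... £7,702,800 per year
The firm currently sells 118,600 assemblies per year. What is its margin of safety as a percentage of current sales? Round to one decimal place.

53.3%

Each unit contributes £420.60 − £281.55 = £139.05. Break-even units = £7,702,800 ÷ £139.05 = 55,395.90; break-even revenue = 55,395.90 × £420.60 = £23,299,515.86.
Current sales = 118,600 × £420.60 = £49,883,160.00.
Margin of safety = (£49,883,160.00 − £23,299,515.86) ÷ £49,883,160.00 = 53.3%.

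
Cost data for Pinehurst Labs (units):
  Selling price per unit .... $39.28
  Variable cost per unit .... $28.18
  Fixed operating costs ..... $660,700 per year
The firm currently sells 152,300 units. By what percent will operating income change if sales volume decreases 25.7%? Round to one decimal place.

-42.2%

Total contribution margin = 152,300 × $11.10 = $1,690,530.00.
Operating income = contribution − fixed costs = $1,690,530.00 − $660,700 = $1,029,830.00.
So DOL = total CM / EBIT = $1,690,530.00 / $1,029,830.00 = 1.6416.
%ΔEBIT = DOL × %ΔSales = 1.6416 × -25.7% = -42.2%.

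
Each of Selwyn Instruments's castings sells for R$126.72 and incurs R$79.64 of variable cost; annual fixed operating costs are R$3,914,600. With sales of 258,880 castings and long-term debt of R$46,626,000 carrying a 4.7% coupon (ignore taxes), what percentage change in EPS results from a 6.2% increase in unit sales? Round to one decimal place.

Contribution at this volume is 258,880 × R$47.08 = R$12,188,070.40.
Operating income = contribution − fixed costs = R$12,188,070.40 − R$3,914,600 = R$8,273,470.40.
Interest = R$2,191,422.00, so EBIT − I = R$6,082,048.40.
Degree of combined leverage = contribution ÷ (EBIT − I) = R$12,188,070.40 ÷ R$6,082,048.40 = 2.0039.
EPS therefore changes by 2.0039 × (+6.2%) = +12.4%.

+12.4%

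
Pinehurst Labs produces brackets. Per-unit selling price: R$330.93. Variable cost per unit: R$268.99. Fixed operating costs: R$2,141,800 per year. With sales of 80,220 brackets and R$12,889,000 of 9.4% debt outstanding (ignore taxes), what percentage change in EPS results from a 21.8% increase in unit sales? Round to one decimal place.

Total contribution margin = 80,220 × R$61.94 = R$4,968,826.80.
EBIT = R$4,968,826.80 − R$2,141,800 = R$2,827,026.80.
Interest = R$1,211,566.00, so EBIT − I = R$1,615,460.80.
DCL = total CM / (EBIT − I) = R$4,968,826.80 / R$1,615,460.80 = 3.0758.
EPS therefore changes by 3.0758 × (+21.8%) = +67.1%.

+67.1%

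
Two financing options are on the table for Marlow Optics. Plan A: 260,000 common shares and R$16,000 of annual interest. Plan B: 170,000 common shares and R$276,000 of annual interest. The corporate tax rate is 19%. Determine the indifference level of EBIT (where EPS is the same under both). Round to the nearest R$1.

R$767,111

Set EPS_A = EPS_B: (EBIT − R$16,000)(1 − 0.19) ÷ 260,000 = (EBIT − R$276,000)(1 − 0.19) ÷ 170,000.
Cancelling (1 − t) and cross-multiplying: 170,000·(EBIT − 16,000) = 260,000·(EBIT − 276,000).
EBIT × (260,000 − 170,000) = 276,000 × 260,000 − 16,000 × 170,000 = 69,040,000,000, so EBIT = 69,040,000,000 ÷ 90,000 = 767,111.11.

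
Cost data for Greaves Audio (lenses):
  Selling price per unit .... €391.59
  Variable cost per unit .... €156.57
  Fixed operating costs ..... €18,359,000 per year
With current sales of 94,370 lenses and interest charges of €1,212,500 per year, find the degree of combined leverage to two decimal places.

Total contribution margin = 94,370 × €235.02 = €22,178,837.40.
Subtracting fixed costs: EBIT = €22,178,837.40 − €18,359,000 = €3,819,837.40. Interest = €1,212,500.00.
DOL = €22,178,837.40 ÷ €3,819,837.40 = 5.8062; DFL = €3,819,837.40 ÷ €2,607,337.40 = 1.4650.
Combined leverage = 5.8062 × 1.4650 = 8.5061.

8.51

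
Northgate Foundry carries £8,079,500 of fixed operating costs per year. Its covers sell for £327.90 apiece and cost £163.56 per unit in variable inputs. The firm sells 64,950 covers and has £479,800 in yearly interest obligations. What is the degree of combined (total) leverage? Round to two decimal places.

At 64,950 units, contribution = 64,950 × £164.34 = £10,673,883.00.
Operating income = contribution − fixed costs = £10,673,883.00 − £8,079,500 = £2,594,383.00. Interest = £479,800.00, so EBIT − I = £2,114,583.00.
Degree of total leverage = total CM / (EBIT − interest) = £10,673,883.00 / £2,114,583.00 = 5.0477.

5.05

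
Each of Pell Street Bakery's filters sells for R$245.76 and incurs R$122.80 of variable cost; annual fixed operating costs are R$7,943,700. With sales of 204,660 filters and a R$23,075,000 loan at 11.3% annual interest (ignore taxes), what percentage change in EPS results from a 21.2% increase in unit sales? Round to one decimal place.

Contribution at this volume is 204,660 × R$122.96 = R$25,164,993.60.
Operating income = contribution − fixed costs = R$25,164,993.60 − R$7,943,700 = R$17,221,293.60.
After interest of R$2,607,475.00, pre-tax earnings = R$14,613,818.60.
DCL = total CM / (EBIT − I) = R$25,164,993.60 / R$14,613,818.60 = 1.7220.
%ΔEPS = DCL × %ΔSales = 1.7220 × +21.2% = +36.5%.

+36.5%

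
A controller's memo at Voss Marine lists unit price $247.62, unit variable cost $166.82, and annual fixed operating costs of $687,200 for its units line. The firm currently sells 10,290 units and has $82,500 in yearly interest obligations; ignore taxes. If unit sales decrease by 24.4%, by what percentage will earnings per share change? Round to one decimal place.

Contribution at this volume is 10,290 × $80.80 = $831,432.00.
Operating income = contribution − fixed costs = $831,432.00 − $687,200 = $144,232.00.
Interest = $82,500.00, so EBIT − I = $61,732.00.
Degree of combined leverage = contribution ÷ (EBIT − I) = $831,432.00 ÷ $61,732.00 = 13.4684.
%ΔEPS = DCL × %ΔSales = 13.4684 × -24.4% = -328.6%.

-328.6%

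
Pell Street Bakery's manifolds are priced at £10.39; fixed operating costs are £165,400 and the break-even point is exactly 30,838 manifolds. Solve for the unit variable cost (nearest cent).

£5.03

At break-even, FC = Q × (P − VC), so P − VC = £165,400 ÷ 30,838 = £5.3635.
Variable cost per unit = £10.39 − £5.3635 = £5.03.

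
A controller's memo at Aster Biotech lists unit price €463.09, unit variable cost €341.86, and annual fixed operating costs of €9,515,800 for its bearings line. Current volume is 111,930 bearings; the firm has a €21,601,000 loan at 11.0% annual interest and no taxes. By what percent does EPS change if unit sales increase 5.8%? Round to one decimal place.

+46.9%

Total contribution margin = 111,930 × €121.23 = €13,569,273.90.
Operating income = contribution − fixed costs = €13,569,273.90 − €9,515,800 = €4,053,473.90.
Interest = €2,376,110.00, so EBIT − I = €1,677,363.90.
DCL = total CM / (EBIT − I) = €13,569,273.90 / €1,677,363.90 = 8.0896.
%ΔEPS = DCL × %ΔSales = 8.0896 × +5.8% = +46.9%.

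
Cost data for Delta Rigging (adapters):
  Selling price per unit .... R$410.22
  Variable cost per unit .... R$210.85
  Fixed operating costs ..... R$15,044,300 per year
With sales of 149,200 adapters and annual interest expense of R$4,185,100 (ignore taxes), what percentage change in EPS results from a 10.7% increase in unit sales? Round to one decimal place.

+30.3%

Total contribution margin = 149,200 × R$199.37 = R$29,746,004.00.
EBIT = R$29,746,004.00 − R$15,044,300 = R$14,701,704.00.
After interest of R$4,185,100.00, pre-tax earnings = R$10,516,604.00.
Degree of combined leverage = contribution ÷ (EBIT − I) = R$29,746,004.00 ÷ R$10,516,604.00 = 2.8285.
%ΔEPS = DCL × %ΔSales = 2.8285 × +10.7% = +30.3%.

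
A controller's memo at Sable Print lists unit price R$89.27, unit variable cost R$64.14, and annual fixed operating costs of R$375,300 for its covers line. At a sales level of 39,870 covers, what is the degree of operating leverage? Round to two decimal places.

At 39,870 units, contribution = 39,870 × R$25.13 = R$1,001,933.10.
EBIT = R$1,001,933.10 − R$375,300 = R$626,633.10.
Degree of operating leverage = R$1,001,933.10 / R$626,633.10 = 1.5989.

1.60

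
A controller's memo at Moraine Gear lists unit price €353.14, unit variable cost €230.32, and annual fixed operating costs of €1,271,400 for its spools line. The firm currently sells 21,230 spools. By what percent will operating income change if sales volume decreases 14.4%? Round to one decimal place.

-28.1%

At 21,230 units, contribution = 21,230 × €122.82 = €2,607,468.60.
Subtracting fixed costs: EBIT = €2,607,468.60 − €1,271,400 = €1,336,068.60.
DOL = contribution ÷ EBIT = €2,607,468.60 ÷ €1,336,068.60 = 1.9516.
Operating income changes by 1.9516 × -14.4% = -28.1%.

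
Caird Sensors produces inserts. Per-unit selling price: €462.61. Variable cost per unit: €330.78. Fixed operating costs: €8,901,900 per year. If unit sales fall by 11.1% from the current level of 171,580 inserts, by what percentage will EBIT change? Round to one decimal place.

-18.3%

At 171,580 units, contribution = 171,580 × €131.83 = €22,619,391.40.
EBIT = €22,619,391.40 − €8,901,900 = €13,717,491.40.
Degree of operating leverage = €22,619,391.40 / €13,717,491.40 = 1.6489.
%ΔEBIT = DOL × %ΔSales = 1.6489 × -11.1% = -18.3%.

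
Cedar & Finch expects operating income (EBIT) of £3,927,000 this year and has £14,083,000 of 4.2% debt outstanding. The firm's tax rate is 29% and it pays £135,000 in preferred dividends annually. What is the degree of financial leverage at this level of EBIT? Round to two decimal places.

Annual interest charges come to £591,486.00.
Preferred dividends grossed up pre-tax: £135,000 / (1 − 0.29) = £190,140.85.
DFL = EBIT ÷ [EBIT − I − D_p/(1−t)] = £3,927,000 ÷ [£3,927,000 − £591,486.00 − £190,140.85] = £3,927,000 ÷ £3,145,373.15 = 1.2485.

1.25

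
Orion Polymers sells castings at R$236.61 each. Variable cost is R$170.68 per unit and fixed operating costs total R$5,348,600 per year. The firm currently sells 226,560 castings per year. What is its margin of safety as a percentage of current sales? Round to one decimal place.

64.2%

Contribution margin per unit = R$236.61 − R$170.68 = R$65.93. Break-even units = R$5,348,600 ÷ R$65.93 = 81,125.44; break-even revenue = 81,125.44 × R$236.61 = R$19,195,089.43.
Actual sales revenue = 226,560 × R$236.61 = R$53,606,361.60.
Margin of safety = (R$53,606,361.60 − R$19,195,089.43) ÷ R$53,606,361.60 = 64.2%.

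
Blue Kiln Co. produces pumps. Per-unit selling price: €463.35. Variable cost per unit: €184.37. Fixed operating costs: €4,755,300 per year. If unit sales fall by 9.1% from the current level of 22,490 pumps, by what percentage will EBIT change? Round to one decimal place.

-37.6%

Total contribution margin = 22,490 × €278.98 = €6,274,260.20.
Operating income = contribution − fixed costs = €6,274,260.20 − €4,755,300 = €1,518,960.20.
So DOL = total CM / EBIT = €6,274,260.20 / €1,518,960.20 = 4.1306.
%ΔEBIT = DOL × %ΔSales = 4.1306 × -9.1% = -37.6%.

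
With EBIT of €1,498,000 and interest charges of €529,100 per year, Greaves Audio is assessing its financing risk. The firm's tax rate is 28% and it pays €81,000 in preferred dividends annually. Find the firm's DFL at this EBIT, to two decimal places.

1.75

Interest = €529,100.00.
Preferred dividends grossed up pre-tax: €81,000 / (1 − 0.28) = €112,500.00.
DFL = EBIT ÷ [EBIT − I − D_p/(1−t)] = €1,498,000 ÷ [€1,498,000 − €529,100.00 − €112,500.00] = €1,498,000 ÷ €856,400.00 = 1.7492.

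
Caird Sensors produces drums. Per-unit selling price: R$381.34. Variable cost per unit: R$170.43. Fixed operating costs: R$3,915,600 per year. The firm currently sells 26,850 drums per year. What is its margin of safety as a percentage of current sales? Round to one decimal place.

30.9%

Unit CM = price − variable cost = R$381.34 − R$170.43 = R$210.91. Break-even units = R$3,915,600 ÷ R$210.91 = 18,565.26; break-even revenue = 18,565.26 × R$381.34 = R$7,079,678.08.
Actual sales revenue = 26,850 × R$381.34 = R$10,238,979.00.
Margin of safety = (R$10,238,979.00 − R$7,079,678.08) ÷ R$10,238,979.00 = 30.9%.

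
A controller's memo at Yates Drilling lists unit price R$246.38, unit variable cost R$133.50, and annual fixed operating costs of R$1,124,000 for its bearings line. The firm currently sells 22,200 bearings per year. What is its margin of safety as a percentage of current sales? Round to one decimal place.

55.1%

Unit CM = price − variable cost = R$246.38 − R$133.50 = R$112.88. Break-even units = R$1,124,000 ÷ R$112.88 = 9,957.48; break-even revenue = 9,957.48 × R$246.38 = R$2,453,323.18.
Actual sales revenue = 22,200 × R$246.38 = R$5,469,636.00.
Margin of safety = (R$5,469,636.00 − R$2,453,323.18) ÷ R$5,469,636.00 = 55.1%.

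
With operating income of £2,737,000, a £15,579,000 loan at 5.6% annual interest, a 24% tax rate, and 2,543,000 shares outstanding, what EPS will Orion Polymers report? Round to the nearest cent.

£0.56

Interest = £872,424.00, so EBT = £2,737,000 − £872,424.00 = £1,864,576.00.
After tax at 24%: net income = £1,864,576.00 × 0.76 = £1,417,077.76.
Per share: £1,417,077.76 / 2,543,000 shares = £0.56.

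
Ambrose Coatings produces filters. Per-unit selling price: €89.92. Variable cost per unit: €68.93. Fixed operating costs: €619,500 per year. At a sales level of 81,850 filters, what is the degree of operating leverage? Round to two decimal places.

At 81,850 units, contribution = 81,850 × €20.99 = €1,718,031.50.
Operating income = contribution − fixed costs = €1,718,031.50 − €619,500 = €1,098,531.50.
So DOL = total CM / EBIT = €1,718,031.50 / €1,098,531.50 = 1.5639.

1.56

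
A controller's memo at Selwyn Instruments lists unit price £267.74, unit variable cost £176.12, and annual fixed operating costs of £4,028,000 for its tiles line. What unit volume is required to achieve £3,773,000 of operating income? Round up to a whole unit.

Contribution margin per unit = £267.74 − £176.12 = £91.62.
Need Q such that Q × £91.62 − £4,028,000 = £3,773,000, i.e. Q = £7,801,000 / £91.62 = 85,145.16 → 85,146.

85,146 tiles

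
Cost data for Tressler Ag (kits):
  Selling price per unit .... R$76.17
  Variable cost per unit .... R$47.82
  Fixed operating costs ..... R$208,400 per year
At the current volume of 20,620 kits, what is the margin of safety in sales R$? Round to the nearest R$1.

Unit CM = price − variable cost = R$76.17 − R$47.82 = R$28.35. Break-even units = R$208,400 ÷ R$28.35 = 7,350.97; break-even revenue = 7,350.97 × R$76.17 = R$559,923.39.
Current sales = 20,620 × R$76.17 = R$1,570,625.40.
Margin of safety = R$1,570,625.40 − R$559,923.39 = R$1,010,702.

R$1,010,702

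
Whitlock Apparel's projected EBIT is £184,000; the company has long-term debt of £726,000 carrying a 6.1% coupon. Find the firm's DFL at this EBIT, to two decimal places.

1.32

Interest = £44,286.00.
Degree of financial leverage = EBIT / (EBIT − interest) = £184,000 / £139,714.00 = 1.3170.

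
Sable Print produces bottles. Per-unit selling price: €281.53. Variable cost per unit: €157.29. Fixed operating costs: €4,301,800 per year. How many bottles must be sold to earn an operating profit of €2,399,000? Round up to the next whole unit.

Contribution margin per unit = €281.53 − €157.29 = €124.24.
Required volume = (fixed costs + target profit) ÷ CM = (€4,301,800 + €2,399,000) ÷ €124.24 = 53,934.32, so 53,935 bottles.

53,935 bottles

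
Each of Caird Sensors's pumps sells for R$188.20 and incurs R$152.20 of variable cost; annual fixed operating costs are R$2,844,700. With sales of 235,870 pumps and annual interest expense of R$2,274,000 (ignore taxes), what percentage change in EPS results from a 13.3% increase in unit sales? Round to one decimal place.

+33.5%

Total contribution margin = 235,870 × R$36.00 = R$8,491,320.00.
Operating income = contribution − fixed costs = R$8,491,320.00 − R$2,844,700 = R$5,646,620.00.
After interest of R$2,274,000.00, pre-tax earnings = R$3,372,620.00.
DCL = total CM / (EBIT − I) = R$8,491,320.00 / R$3,372,620.00 = 2.5177.
%ΔEPS = DCL × %ΔSales = 2.5177 × +13.3% = +33.5%.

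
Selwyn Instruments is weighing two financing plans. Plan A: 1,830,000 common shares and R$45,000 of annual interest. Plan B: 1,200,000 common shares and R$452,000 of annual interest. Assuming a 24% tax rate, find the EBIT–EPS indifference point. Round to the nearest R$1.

Set EPS_A = EPS_B: (EBIT − R$45,000)(1 − 0.24) ÷ 1,830,000 = (EBIT − R$452,000)(1 − 0.24) ÷ 1,200,000.
The (1 − t) factor cancels: (EBIT − 45,000) × 1,200,000 = (EBIT − 452,000) × 1,830,000.
Solving, EBIT = (452,000·1,830,000 − 45,000·1,200,000) / (1,830,000 − 1,200,000) = 773,160,000,000 / 630,000 = 1,227,238.10.

R$1,227,238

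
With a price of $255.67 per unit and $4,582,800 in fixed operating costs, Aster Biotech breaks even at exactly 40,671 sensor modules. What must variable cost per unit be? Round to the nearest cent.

At break-even, FC = Q × (P − VC), so P − VC = $4,582,800 ÷ 40,671 = $112.6798.
Hence VC = price − CM = $255.67 − $112.6798 = $142.99.

$142.99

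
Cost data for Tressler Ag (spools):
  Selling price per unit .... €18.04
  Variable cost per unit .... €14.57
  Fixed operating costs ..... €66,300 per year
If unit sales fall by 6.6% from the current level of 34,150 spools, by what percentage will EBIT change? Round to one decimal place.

-15.0%

At 34,150 units, contribution = 34,150 × €3.47 = €118,500.50.
EBIT = €118,500.50 − €66,300 = €52,200.50.
DOL = contribution ÷ EBIT = €118,500.50 ÷ €52,200.50 = 2.2701.
So EBIT moves 2.2701 × (-6.6%) = -15.0%.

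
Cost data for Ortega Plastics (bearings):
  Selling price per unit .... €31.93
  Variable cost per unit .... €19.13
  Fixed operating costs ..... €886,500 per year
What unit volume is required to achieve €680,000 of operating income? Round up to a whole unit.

Contribution margin per unit = €31.93 − €19.13 = €12.80.
Units = (FC + target) / CM = (€886,500 + €680,000) / €12.80 = 122,382.81, so 122,383 bearings.

122,383 bearings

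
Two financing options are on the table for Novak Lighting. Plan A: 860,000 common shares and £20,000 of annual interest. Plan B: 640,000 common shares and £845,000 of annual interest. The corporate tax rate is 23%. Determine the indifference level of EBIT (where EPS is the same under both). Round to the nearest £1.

Set EPS_A = EPS_B: (EBIT − £20,000)(1 − 0.23) ÷ 860,000 = (EBIT − £845,000)(1 − 0.23) ÷ 640,000.
Cancelling (1 − t) and cross-multiplying: 640,000·(EBIT − 20,000) = 860,000·(EBIT − 845,000).
EBIT × (860,000 − 640,000) = 845,000 × 860,000 − 20,000 × 640,000 = 713,900,000,000, so EBIT = 713,900,000,000 ÷ 220,000 = 3,245,000.00.

£3,245,000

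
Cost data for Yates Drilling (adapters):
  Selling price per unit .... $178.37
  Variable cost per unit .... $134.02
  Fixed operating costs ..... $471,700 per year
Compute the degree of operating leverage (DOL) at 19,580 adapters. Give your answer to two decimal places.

Contribution at this volume is 19,580 × $44.35 = $868,373.00.
EBIT = $868,373.00 − $471,700 = $396,673.00.
Degree of operating leverage = $868,373.00 / $396,673.00 = 2.1891.

2.19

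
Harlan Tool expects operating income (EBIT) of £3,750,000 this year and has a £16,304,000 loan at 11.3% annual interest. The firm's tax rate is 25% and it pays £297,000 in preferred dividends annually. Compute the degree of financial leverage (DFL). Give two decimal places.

Interest = £1,842,352.00.
Preferred dividends grossed up pre-tax: £297,000 / (1 − 0.25) = £396,000.00.
DFL = EBIT ÷ [EBIT − I − D_p/(1−t)] = £3,750,000 ÷ [£3,750,000 − £1,842,352.00 − £396,000.00] = £3,750,000 ÷ £1,511,648.00 = 2.4807.

2.48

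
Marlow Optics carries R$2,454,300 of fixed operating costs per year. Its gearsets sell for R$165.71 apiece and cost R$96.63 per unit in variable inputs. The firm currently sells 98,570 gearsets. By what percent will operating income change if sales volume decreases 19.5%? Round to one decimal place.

Contribution at this volume is 98,570 × R$69.08 = R$6,809,215.60.
Subtracting fixed costs: EBIT = R$6,809,215.60 − R$2,454,300 = R$4,354,915.60.
DOL = contribution ÷ EBIT = R$6,809,215.60 ÷ R$4,354,915.60 = 1.5636.
Operating income changes by 1.5636 × -19.5% = -30.5%.

-30.5%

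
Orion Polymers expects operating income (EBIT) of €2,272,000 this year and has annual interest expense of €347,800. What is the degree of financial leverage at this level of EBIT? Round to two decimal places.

1.18

Annual interest charges come to €347,800.00.
Degree of financial leverage = EBIT / (EBIT − interest) = €2,272,000 / €1,924,200.00 = 1.1808.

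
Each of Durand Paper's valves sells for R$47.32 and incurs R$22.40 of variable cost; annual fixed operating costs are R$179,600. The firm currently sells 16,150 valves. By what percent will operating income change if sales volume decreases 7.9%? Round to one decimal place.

Contribution at this volume is 16,150 × R$24.92 = R$402,458.00.
Subtracting fixed costs: EBIT = R$402,458.00 − R$179,600 = R$222,858.00.
Degree of operating leverage = R$402,458.00 / R$222,858.00 = 1.8059.
So EBIT moves 1.8059 × (-7.9%) = -14.3%.

-14.3%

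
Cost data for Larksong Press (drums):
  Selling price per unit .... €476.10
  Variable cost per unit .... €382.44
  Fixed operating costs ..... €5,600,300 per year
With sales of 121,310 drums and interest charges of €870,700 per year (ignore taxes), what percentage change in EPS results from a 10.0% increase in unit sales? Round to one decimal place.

+23.2%

Total contribution margin = 121,310 × €93.66 = €11,361,894.60.
Operating income = contribution − fixed costs = €11,361,894.60 − €5,600,300 = €5,761,594.60.
Interest = €870,700.00, so EBIT − I = €4,890,894.60.
DCL = total CM / (EBIT − I) = €11,361,894.60 / €4,890,894.60 = 2.3231.
EPS therefore changes by 2.3231 × (+10.0%) = +23.2%.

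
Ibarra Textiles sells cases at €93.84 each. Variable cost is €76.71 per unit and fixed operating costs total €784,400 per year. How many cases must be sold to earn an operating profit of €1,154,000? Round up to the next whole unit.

Unit CM = price − variable cost = €93.84 − €76.71 = €17.13.
Required volume = (fixed costs + target profit) ÷ CM = (€784,400 + €1,154,000) ÷ €17.13 = 113,158.20, so 113,159 cases.

113,159 cases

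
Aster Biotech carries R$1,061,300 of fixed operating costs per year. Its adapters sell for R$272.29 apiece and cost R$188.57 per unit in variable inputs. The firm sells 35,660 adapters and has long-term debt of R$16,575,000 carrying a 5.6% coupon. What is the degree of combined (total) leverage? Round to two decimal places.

3.00

Total contribution margin = 35,660 × R$83.72 = R$2,985,455.20.
EBIT = R$2,985,455.20 − R$1,061,300 = R$1,924,155.20. Interest = R$928,200.00, so EBIT − I = R$995,955.20.
Degree of total leverage = total CM / (EBIT − interest) = R$2,985,455.20 / R$995,955.20 = 2.9976.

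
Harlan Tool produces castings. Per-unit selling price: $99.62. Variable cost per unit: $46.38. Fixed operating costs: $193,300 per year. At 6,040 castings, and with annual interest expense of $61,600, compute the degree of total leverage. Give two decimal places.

4.82

Total contribution margin = 6,040 × $53.24 = $321,569.60.
Operating income = contribution − fixed costs = $321,569.60 − $193,300 = $128,269.60. Interest = $61,600.00, so EBIT − I = $66,669.60.
DCL = contribution ÷ (EBIT − I) = $321,569.60 ÷ $66,669.60 = 4.8233.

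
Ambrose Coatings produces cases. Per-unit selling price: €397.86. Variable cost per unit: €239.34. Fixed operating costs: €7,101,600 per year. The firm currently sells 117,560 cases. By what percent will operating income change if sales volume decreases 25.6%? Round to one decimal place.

Total contribution margin = 117,560 × €158.52 = €18,635,611.20.
EBIT = €18,635,611.20 − €7,101,600 = €11,534,011.20.
DOL = contribution ÷ EBIT = €18,635,611.20 ÷ €11,534,011.20 = 1.6157.
So EBIT moves 1.6157 × (-25.6%) = -41.4%.

-41.4%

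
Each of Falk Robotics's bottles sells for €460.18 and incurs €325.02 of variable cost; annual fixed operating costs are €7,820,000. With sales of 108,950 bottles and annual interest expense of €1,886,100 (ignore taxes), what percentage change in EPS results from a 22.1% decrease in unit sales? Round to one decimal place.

-64.8%

Total contribution margin = 108,950 × €135.16 = €14,725,682.00.
Operating income = contribution − fixed costs = €14,725,682.00 − €7,820,000 = €6,905,682.00.
After interest of €1,886,100.00, pre-tax earnings = €5,019,582.00.
DCL = total CM / (EBIT − I) = €14,725,682.00 / €5,019,582.00 = 2.9336.
%ΔEPS = DCL × %ΔSales = 2.9336 × -22.1% = -64.8%.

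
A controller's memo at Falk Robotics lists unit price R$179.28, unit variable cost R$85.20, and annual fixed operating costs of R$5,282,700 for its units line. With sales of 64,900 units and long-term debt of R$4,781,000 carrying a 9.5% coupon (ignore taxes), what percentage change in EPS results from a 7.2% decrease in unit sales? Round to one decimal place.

-119.2%

Total contribution margin = 64,900 × R$94.08 = R$6,105,792.00.
Subtracting fixed costs: EBIT = R$6,105,792.00 − R$5,282,700 = R$823,092.00.
Interest = R$454,195.00, so EBIT − I = R$368,897.00.
Degree of combined leverage = contribution ÷ (EBIT − I) = R$6,105,792.00 ÷ R$368,897.00 = 16.5515.
EPS therefore changes by 16.5515 × (-7.2%) = -119.2%.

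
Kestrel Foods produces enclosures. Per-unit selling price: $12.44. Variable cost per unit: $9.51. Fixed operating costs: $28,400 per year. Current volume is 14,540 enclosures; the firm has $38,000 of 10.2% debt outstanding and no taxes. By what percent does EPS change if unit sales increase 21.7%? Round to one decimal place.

Contribution at this volume is 14,540 × $2.93 = $42,602.20.
Operating income = contribution − fixed costs = $42,602.20 − $28,400 = $14,202.20.
After interest of $3,876.00, pre-tax earnings = $10,326.20.
Degree of combined leverage = contribution ÷ (EBIT − I) = $42,602.20 ÷ $10,326.20 = 4.1256.
%ΔEPS = DCL × %ΔSales = 4.1256 × +21.7% = +89.5%.

+89.5%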